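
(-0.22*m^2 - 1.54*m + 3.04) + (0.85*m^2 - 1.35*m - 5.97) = 0.63*m^2 - 2.89*m - 2.93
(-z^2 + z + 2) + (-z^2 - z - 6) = -2*z^2 - 4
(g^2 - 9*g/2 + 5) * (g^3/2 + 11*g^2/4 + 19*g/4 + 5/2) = g^5/2 + g^4/2 - 41*g^3/8 - 41*g^2/8 + 25*g/2 + 25/2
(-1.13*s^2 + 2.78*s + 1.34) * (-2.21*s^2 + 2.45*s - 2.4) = 2.4973*s^4 - 8.9123*s^3 + 6.5616*s^2 - 3.389*s - 3.216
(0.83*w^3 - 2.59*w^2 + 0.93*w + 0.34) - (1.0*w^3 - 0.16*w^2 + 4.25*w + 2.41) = -0.17*w^3 - 2.43*w^2 - 3.32*w - 2.07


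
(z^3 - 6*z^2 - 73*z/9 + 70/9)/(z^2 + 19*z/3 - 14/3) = (3*z^2 - 16*z - 35)/(3*(z + 7))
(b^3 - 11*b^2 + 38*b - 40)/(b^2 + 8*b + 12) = (b^3 - 11*b^2 + 38*b - 40)/(b^2 + 8*b + 12)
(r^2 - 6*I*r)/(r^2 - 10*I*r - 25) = r*(-r + 6*I)/(-r^2 + 10*I*r + 25)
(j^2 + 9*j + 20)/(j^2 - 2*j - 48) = (j^2 + 9*j + 20)/(j^2 - 2*j - 48)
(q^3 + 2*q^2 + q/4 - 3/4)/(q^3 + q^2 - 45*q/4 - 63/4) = (2*q^2 + q - 1)/(2*q^2 - q - 21)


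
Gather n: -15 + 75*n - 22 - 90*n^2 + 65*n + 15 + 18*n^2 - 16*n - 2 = -72*n^2 + 124*n - 24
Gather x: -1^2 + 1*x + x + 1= 2*x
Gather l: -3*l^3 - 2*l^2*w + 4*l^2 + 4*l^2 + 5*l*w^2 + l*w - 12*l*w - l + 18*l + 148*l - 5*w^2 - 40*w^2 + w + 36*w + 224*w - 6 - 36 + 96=-3*l^3 + l^2*(8 - 2*w) + l*(5*w^2 - 11*w + 165) - 45*w^2 + 261*w + 54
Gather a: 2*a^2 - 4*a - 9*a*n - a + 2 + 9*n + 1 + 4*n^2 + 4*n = 2*a^2 + a*(-9*n - 5) + 4*n^2 + 13*n + 3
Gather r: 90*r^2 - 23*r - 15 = 90*r^2 - 23*r - 15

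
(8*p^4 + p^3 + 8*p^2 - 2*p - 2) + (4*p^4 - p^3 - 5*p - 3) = 12*p^4 + 8*p^2 - 7*p - 5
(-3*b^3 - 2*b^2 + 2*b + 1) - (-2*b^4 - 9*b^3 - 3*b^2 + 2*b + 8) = 2*b^4 + 6*b^3 + b^2 - 7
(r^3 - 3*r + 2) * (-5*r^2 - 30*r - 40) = -5*r^5 - 30*r^4 - 25*r^3 + 80*r^2 + 60*r - 80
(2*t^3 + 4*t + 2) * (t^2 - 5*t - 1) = 2*t^5 - 10*t^4 + 2*t^3 - 18*t^2 - 14*t - 2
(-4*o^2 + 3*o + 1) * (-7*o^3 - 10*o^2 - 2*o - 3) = 28*o^5 + 19*o^4 - 29*o^3 - 4*o^2 - 11*o - 3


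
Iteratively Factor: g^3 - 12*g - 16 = (g + 2)*(g^2 - 2*g - 8) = (g + 2)^2*(g - 4)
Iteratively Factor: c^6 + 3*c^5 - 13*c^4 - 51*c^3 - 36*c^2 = (c)*(c^5 + 3*c^4 - 13*c^3 - 51*c^2 - 36*c) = c*(c + 3)*(c^4 - 13*c^2 - 12*c) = c*(c - 4)*(c + 3)*(c^3 + 4*c^2 + 3*c) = c*(c - 4)*(c + 3)^2*(c^2 + c) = c*(c - 4)*(c + 1)*(c + 3)^2*(c)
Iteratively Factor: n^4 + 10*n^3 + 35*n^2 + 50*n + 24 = (n + 1)*(n^3 + 9*n^2 + 26*n + 24) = (n + 1)*(n + 3)*(n^2 + 6*n + 8) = (n + 1)*(n + 3)*(n + 4)*(n + 2)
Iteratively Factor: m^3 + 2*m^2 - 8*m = (m)*(m^2 + 2*m - 8) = m*(m - 2)*(m + 4)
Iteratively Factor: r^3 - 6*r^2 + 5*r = (r - 5)*(r^2 - r) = r*(r - 5)*(r - 1)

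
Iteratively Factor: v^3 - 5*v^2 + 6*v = (v)*(v^2 - 5*v + 6) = v*(v - 3)*(v - 2)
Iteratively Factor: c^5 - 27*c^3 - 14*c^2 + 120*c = (c - 2)*(c^4 + 2*c^3 - 23*c^2 - 60*c) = c*(c - 2)*(c^3 + 2*c^2 - 23*c - 60) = c*(c - 2)*(c + 4)*(c^2 - 2*c - 15) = c*(c - 2)*(c + 3)*(c + 4)*(c - 5)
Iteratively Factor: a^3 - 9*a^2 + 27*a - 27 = (a - 3)*(a^2 - 6*a + 9) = (a - 3)^2*(a - 3)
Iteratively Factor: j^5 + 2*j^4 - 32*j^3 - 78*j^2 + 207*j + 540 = (j + 4)*(j^4 - 2*j^3 - 24*j^2 + 18*j + 135) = (j + 3)*(j + 4)*(j^3 - 5*j^2 - 9*j + 45) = (j - 5)*(j + 3)*(j + 4)*(j^2 - 9) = (j - 5)*(j - 3)*(j + 3)*(j + 4)*(j + 3)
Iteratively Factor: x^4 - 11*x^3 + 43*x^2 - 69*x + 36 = (x - 3)*(x^3 - 8*x^2 + 19*x - 12) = (x - 4)*(x - 3)*(x^2 - 4*x + 3) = (x - 4)*(x - 3)^2*(x - 1)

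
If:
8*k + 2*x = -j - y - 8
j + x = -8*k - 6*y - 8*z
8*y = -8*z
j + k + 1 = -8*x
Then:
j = 496/7 - 187*z/7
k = 19*z/7 - 55/7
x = 3*z - 8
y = -z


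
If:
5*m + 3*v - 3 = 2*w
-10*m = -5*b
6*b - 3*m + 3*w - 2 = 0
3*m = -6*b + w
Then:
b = 2/27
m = 1/27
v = 106/81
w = 5/9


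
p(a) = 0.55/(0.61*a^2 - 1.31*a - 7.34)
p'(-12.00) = 0.00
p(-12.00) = 0.01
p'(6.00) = -0.07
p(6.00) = 0.08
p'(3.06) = -0.04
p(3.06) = -0.10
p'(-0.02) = 0.01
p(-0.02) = -0.08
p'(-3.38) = 0.18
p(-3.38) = 0.14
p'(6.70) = -0.03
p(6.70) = 0.05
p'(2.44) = -0.02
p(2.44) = -0.08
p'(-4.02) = 0.06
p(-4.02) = 0.07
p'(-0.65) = 0.03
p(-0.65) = -0.09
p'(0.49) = 0.01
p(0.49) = -0.07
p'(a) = 0.55*(1.31 - 1.22*a)/(0.61*a^2 - 1.31*a - 7.34)^2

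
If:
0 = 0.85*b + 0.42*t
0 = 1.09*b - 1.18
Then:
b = 1.08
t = -2.19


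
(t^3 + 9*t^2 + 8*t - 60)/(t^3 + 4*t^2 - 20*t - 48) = (t^2 + 3*t - 10)/(t^2 - 2*t - 8)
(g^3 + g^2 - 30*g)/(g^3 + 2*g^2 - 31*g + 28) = g*(g^2 + g - 30)/(g^3 + 2*g^2 - 31*g + 28)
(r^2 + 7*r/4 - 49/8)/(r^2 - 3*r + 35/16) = 2*(2*r + 7)/(4*r - 5)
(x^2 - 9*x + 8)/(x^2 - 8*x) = (x - 1)/x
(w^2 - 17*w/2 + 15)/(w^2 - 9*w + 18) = (w - 5/2)/(w - 3)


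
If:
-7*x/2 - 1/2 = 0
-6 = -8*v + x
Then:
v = 41/56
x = -1/7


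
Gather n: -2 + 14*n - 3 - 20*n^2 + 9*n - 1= -20*n^2 + 23*n - 6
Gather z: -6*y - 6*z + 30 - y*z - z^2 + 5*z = -6*y - z^2 + z*(-y - 1) + 30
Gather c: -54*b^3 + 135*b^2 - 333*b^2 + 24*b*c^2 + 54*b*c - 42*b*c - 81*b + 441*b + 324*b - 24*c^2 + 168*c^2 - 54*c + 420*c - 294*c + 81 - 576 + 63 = -54*b^3 - 198*b^2 + 684*b + c^2*(24*b + 144) + c*(12*b + 72) - 432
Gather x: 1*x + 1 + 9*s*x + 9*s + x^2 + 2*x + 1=9*s + x^2 + x*(9*s + 3) + 2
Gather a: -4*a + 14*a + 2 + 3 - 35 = 10*a - 30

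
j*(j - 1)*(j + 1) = j^3 - j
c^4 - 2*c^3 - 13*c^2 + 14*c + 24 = (c - 4)*(c - 2)*(c + 1)*(c + 3)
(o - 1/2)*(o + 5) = o^2 + 9*o/2 - 5/2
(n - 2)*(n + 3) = n^2 + n - 6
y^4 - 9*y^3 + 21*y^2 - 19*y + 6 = (y - 6)*(y - 1)^3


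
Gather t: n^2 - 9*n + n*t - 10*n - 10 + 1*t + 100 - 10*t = n^2 - 19*n + t*(n - 9) + 90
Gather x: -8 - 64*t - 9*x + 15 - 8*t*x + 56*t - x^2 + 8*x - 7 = -8*t - x^2 + x*(-8*t - 1)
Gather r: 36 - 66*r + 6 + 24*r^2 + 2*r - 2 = 24*r^2 - 64*r + 40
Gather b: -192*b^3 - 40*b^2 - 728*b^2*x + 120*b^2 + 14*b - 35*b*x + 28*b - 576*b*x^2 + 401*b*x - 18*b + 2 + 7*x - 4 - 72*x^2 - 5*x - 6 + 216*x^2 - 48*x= -192*b^3 + b^2*(80 - 728*x) + b*(-576*x^2 + 366*x + 24) + 144*x^2 - 46*x - 8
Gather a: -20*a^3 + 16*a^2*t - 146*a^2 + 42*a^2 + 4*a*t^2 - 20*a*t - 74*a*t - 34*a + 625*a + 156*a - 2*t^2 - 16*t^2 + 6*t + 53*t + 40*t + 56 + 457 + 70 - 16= -20*a^3 + a^2*(16*t - 104) + a*(4*t^2 - 94*t + 747) - 18*t^2 + 99*t + 567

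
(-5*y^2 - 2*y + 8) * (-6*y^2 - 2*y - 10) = 30*y^4 + 22*y^3 + 6*y^2 + 4*y - 80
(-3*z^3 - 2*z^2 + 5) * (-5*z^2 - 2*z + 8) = 15*z^5 + 16*z^4 - 20*z^3 - 41*z^2 - 10*z + 40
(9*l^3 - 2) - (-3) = 9*l^3 + 1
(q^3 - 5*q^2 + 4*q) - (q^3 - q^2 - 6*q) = -4*q^2 + 10*q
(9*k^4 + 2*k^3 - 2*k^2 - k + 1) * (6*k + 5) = 54*k^5 + 57*k^4 - 2*k^3 - 16*k^2 + k + 5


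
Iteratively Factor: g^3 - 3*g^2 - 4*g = (g)*(g^2 - 3*g - 4) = g*(g + 1)*(g - 4)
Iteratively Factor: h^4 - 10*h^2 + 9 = (h + 3)*(h^3 - 3*h^2 - h + 3) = (h + 1)*(h + 3)*(h^2 - 4*h + 3) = (h - 3)*(h + 1)*(h + 3)*(h - 1)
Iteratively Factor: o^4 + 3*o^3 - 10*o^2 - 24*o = (o - 3)*(o^3 + 6*o^2 + 8*o) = (o - 3)*(o + 4)*(o^2 + 2*o) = o*(o - 3)*(o + 4)*(o + 2)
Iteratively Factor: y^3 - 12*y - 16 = (y - 4)*(y^2 + 4*y + 4) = (y - 4)*(y + 2)*(y + 2)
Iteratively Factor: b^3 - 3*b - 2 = (b - 2)*(b^2 + 2*b + 1) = (b - 2)*(b + 1)*(b + 1)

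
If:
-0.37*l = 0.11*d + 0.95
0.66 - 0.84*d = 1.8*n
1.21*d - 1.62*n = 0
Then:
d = 0.30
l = -2.66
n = 0.23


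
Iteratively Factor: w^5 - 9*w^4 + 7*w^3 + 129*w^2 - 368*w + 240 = (w - 1)*(w^4 - 8*w^3 - w^2 + 128*w - 240) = (w - 1)*(w + 4)*(w^3 - 12*w^2 + 47*w - 60) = (w - 5)*(w - 1)*(w + 4)*(w^2 - 7*w + 12) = (w - 5)*(w - 4)*(w - 1)*(w + 4)*(w - 3)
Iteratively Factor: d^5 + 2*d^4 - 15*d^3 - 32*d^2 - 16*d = (d + 1)*(d^4 + d^3 - 16*d^2 - 16*d) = d*(d + 1)*(d^3 + d^2 - 16*d - 16) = d*(d - 4)*(d + 1)*(d^2 + 5*d + 4) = d*(d - 4)*(d + 1)^2*(d + 4)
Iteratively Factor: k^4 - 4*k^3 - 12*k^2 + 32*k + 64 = (k - 4)*(k^3 - 12*k - 16) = (k - 4)*(k + 2)*(k^2 - 2*k - 8) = (k - 4)*(k + 2)^2*(k - 4)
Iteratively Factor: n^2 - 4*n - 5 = (n + 1)*(n - 5)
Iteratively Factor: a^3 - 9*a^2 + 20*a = (a)*(a^2 - 9*a + 20) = a*(a - 4)*(a - 5)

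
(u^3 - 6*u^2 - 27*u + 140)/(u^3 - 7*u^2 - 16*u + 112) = (u + 5)/(u + 4)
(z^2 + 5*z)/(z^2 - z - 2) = z*(z + 5)/(z^2 - z - 2)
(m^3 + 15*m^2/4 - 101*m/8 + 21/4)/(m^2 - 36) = (8*m^2 - 18*m + 7)/(8*(m - 6))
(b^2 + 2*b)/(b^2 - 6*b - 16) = b/(b - 8)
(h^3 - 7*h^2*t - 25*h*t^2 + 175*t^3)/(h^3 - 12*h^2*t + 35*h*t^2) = (h + 5*t)/h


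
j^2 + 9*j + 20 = (j + 4)*(j + 5)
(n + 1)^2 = n^2 + 2*n + 1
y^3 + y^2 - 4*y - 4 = (y - 2)*(y + 1)*(y + 2)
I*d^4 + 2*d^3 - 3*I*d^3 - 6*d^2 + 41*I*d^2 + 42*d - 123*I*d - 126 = (d - 3)*(d - 7*I)*(d + 6*I)*(I*d + 1)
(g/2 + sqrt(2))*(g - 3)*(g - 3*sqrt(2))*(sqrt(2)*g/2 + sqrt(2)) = sqrt(2)*g^4/4 - g^3/2 - sqrt(2)*g^3/4 - 9*sqrt(2)*g^2/2 + g^2/2 + 3*g + 3*sqrt(2)*g + 18*sqrt(2)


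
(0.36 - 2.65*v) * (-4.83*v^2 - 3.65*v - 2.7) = 12.7995*v^3 + 7.9337*v^2 + 5.841*v - 0.972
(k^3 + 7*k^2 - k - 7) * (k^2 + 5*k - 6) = k^5 + 12*k^4 + 28*k^3 - 54*k^2 - 29*k + 42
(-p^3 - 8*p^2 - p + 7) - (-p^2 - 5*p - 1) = -p^3 - 7*p^2 + 4*p + 8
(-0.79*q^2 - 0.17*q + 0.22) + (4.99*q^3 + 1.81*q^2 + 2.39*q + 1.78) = 4.99*q^3 + 1.02*q^2 + 2.22*q + 2.0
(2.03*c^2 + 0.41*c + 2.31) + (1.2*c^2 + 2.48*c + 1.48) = 3.23*c^2 + 2.89*c + 3.79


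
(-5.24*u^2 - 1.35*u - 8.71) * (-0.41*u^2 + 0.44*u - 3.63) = 2.1484*u^4 - 1.7521*u^3 + 21.9983*u^2 + 1.0681*u + 31.6173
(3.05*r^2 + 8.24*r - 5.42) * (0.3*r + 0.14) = 0.915*r^3 + 2.899*r^2 - 0.4724*r - 0.7588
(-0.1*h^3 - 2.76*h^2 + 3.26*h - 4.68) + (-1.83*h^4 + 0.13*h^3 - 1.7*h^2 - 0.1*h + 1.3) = -1.83*h^4 + 0.03*h^3 - 4.46*h^2 + 3.16*h - 3.38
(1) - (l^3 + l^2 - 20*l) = -l^3 - l^2 + 20*l + 1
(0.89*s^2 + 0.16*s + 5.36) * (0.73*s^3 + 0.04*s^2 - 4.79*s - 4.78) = 0.6497*s^5 + 0.1524*s^4 - 0.343899999999999*s^3 - 4.8062*s^2 - 26.4392*s - 25.6208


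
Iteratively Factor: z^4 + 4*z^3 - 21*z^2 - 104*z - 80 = (z + 1)*(z^3 + 3*z^2 - 24*z - 80) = (z + 1)*(z + 4)*(z^2 - z - 20) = (z - 5)*(z + 1)*(z + 4)*(z + 4)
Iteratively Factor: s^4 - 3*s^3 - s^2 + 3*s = (s - 1)*(s^3 - 2*s^2 - 3*s) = (s - 3)*(s - 1)*(s^2 + s) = (s - 3)*(s - 1)*(s + 1)*(s)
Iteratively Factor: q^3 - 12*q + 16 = (q - 2)*(q^2 + 2*q - 8) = (q - 2)*(q + 4)*(q - 2)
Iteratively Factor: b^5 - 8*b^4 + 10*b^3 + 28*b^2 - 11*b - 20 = (b + 1)*(b^4 - 9*b^3 + 19*b^2 + 9*b - 20) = (b - 5)*(b + 1)*(b^3 - 4*b^2 - b + 4) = (b - 5)*(b - 4)*(b + 1)*(b^2 - 1) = (b - 5)*(b - 4)*(b - 1)*(b + 1)*(b + 1)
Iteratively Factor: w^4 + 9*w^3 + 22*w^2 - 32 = (w + 4)*(w^3 + 5*w^2 + 2*w - 8) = (w - 1)*(w + 4)*(w^2 + 6*w + 8) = (w - 1)*(w + 2)*(w + 4)*(w + 4)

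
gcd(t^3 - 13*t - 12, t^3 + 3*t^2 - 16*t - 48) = t^2 - t - 12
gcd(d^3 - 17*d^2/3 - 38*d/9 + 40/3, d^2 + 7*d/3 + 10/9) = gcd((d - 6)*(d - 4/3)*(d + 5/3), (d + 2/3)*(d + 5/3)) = d + 5/3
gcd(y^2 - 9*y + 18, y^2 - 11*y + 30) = y - 6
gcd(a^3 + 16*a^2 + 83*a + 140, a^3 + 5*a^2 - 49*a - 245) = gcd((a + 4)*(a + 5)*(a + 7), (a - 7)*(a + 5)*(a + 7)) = a^2 + 12*a + 35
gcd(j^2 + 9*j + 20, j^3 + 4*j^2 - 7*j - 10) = j + 5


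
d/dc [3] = 0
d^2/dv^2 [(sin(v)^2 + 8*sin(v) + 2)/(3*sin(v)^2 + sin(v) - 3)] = (-69*sin(v)^5 - 85*sin(v)^4 - 303*sin(v)^3 + 28*sin(v)^2 + 390*sin(v) + 106)/(sin(v) - 3*cos(v)^2)^3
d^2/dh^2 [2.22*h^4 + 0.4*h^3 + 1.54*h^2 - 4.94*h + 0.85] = 26.64*h^2 + 2.4*h + 3.08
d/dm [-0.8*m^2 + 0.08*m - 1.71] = 0.08 - 1.6*m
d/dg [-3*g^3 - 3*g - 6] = -9*g^2 - 3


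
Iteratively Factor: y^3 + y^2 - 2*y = (y)*(y^2 + y - 2) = y*(y - 1)*(y + 2)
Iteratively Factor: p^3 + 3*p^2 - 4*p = (p)*(p^2 + 3*p - 4) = p*(p + 4)*(p - 1)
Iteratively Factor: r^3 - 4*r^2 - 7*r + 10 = (r - 1)*(r^2 - 3*r - 10) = (r - 5)*(r - 1)*(r + 2)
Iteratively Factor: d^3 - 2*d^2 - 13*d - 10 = (d - 5)*(d^2 + 3*d + 2) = (d - 5)*(d + 2)*(d + 1)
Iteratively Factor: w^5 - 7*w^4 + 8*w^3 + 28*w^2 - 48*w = (w + 2)*(w^4 - 9*w^3 + 26*w^2 - 24*w) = (w - 2)*(w + 2)*(w^3 - 7*w^2 + 12*w) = (w - 3)*(w - 2)*(w + 2)*(w^2 - 4*w) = w*(w - 3)*(w - 2)*(w + 2)*(w - 4)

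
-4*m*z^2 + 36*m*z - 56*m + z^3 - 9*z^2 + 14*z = (-4*m + z)*(z - 7)*(z - 2)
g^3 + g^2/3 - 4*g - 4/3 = (g - 2)*(g + 1/3)*(g + 2)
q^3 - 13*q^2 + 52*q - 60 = (q - 6)*(q - 5)*(q - 2)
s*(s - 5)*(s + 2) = s^3 - 3*s^2 - 10*s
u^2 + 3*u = u*(u + 3)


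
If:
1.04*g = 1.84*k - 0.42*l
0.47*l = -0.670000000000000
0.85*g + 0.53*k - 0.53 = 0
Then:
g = 0.61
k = 0.02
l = -1.43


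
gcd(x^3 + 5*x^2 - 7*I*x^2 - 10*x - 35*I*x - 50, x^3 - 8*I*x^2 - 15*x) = x - 5*I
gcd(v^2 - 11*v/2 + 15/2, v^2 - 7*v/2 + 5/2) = v - 5/2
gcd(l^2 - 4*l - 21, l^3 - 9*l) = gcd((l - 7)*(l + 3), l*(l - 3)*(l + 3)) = l + 3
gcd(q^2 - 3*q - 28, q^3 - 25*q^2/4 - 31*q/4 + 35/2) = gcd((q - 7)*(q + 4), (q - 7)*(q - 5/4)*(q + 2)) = q - 7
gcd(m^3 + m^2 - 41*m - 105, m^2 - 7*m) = m - 7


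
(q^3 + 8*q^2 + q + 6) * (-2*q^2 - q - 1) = -2*q^5 - 17*q^4 - 11*q^3 - 21*q^2 - 7*q - 6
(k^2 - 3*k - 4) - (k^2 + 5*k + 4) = -8*k - 8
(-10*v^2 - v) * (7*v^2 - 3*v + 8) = -70*v^4 + 23*v^3 - 77*v^2 - 8*v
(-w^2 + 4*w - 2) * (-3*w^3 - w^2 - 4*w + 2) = 3*w^5 - 11*w^4 + 6*w^3 - 16*w^2 + 16*w - 4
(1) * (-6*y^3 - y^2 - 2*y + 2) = -6*y^3 - y^2 - 2*y + 2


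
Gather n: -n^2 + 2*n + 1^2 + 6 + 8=-n^2 + 2*n + 15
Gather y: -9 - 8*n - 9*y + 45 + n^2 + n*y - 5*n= n^2 - 13*n + y*(n - 9) + 36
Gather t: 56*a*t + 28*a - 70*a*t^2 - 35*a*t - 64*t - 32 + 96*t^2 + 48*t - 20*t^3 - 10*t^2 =28*a - 20*t^3 + t^2*(86 - 70*a) + t*(21*a - 16) - 32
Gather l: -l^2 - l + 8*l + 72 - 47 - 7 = -l^2 + 7*l + 18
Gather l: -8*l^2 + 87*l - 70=-8*l^2 + 87*l - 70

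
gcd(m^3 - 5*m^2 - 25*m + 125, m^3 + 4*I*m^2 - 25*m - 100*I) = m^2 - 25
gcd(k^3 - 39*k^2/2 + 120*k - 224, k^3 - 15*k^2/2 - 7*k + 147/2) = k - 7/2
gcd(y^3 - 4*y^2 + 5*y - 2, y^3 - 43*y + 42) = y - 1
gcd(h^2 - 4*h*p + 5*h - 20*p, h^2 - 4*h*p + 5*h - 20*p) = -h^2 + 4*h*p - 5*h + 20*p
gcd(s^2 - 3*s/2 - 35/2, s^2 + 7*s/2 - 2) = 1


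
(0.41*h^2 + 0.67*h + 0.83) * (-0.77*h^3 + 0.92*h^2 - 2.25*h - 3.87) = -0.3157*h^5 - 0.1387*h^4 - 0.9452*h^3 - 2.3306*h^2 - 4.4604*h - 3.2121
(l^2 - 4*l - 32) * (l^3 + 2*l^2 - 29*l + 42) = l^5 - 2*l^4 - 69*l^3 + 94*l^2 + 760*l - 1344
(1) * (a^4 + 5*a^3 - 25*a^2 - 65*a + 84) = a^4 + 5*a^3 - 25*a^2 - 65*a + 84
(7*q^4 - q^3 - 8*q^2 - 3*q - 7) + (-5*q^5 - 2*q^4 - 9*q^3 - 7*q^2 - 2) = -5*q^5 + 5*q^4 - 10*q^3 - 15*q^2 - 3*q - 9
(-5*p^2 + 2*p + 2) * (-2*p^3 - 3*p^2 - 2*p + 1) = 10*p^5 + 11*p^4 - 15*p^2 - 2*p + 2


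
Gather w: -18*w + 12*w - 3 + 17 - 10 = 4 - 6*w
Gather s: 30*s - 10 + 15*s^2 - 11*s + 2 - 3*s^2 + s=12*s^2 + 20*s - 8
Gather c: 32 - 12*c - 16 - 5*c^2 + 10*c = -5*c^2 - 2*c + 16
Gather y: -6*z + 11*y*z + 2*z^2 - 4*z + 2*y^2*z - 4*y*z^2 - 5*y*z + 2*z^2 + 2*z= 2*y^2*z + y*(-4*z^2 + 6*z) + 4*z^2 - 8*z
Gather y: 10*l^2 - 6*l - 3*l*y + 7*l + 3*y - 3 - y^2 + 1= 10*l^2 + l - y^2 + y*(3 - 3*l) - 2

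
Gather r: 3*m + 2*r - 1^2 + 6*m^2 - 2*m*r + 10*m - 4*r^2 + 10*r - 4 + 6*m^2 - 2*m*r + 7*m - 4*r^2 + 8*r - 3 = 12*m^2 + 20*m - 8*r^2 + r*(20 - 4*m) - 8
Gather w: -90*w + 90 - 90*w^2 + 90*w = 90 - 90*w^2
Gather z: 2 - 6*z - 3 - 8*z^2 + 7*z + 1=-8*z^2 + z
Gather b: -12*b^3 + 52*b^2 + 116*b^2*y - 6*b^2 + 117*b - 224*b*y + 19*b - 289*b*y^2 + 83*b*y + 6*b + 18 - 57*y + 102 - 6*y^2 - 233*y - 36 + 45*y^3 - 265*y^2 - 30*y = -12*b^3 + b^2*(116*y + 46) + b*(-289*y^2 - 141*y + 142) + 45*y^3 - 271*y^2 - 320*y + 84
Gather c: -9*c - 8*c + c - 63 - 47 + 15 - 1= -16*c - 96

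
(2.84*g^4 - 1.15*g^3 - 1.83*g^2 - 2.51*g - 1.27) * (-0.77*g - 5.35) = -2.1868*g^5 - 14.3085*g^4 + 7.5616*g^3 + 11.7232*g^2 + 14.4064*g + 6.7945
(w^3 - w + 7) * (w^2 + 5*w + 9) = w^5 + 5*w^4 + 8*w^3 + 2*w^2 + 26*w + 63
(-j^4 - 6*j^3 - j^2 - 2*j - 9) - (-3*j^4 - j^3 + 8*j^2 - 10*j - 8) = 2*j^4 - 5*j^3 - 9*j^2 + 8*j - 1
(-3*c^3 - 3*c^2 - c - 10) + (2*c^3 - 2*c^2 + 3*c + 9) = -c^3 - 5*c^2 + 2*c - 1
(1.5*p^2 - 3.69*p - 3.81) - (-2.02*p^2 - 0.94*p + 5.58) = 3.52*p^2 - 2.75*p - 9.39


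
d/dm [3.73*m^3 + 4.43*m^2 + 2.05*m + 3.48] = 11.19*m^2 + 8.86*m + 2.05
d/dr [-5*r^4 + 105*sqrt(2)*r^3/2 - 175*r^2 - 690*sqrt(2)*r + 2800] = -20*r^3 + 315*sqrt(2)*r^2/2 - 350*r - 690*sqrt(2)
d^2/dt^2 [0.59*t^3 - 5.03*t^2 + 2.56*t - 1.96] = 3.54*t - 10.06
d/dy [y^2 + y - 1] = 2*y + 1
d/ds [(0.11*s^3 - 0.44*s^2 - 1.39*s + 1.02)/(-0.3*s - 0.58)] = (-0.066*s^3 - 0.0594*s^2 + 0.5104*s + 1.1122)/(0.09*s^2 + 0.348*s + 0.3364)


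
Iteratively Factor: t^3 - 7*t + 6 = (t + 3)*(t^2 - 3*t + 2) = (t - 2)*(t + 3)*(t - 1)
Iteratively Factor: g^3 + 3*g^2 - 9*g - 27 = (g - 3)*(g^2 + 6*g + 9) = (g - 3)*(g + 3)*(g + 3)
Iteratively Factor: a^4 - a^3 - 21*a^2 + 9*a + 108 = (a - 4)*(a^3 + 3*a^2 - 9*a - 27) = (a - 4)*(a + 3)*(a^2 - 9) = (a - 4)*(a + 3)^2*(a - 3)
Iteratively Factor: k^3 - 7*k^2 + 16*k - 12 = (k - 2)*(k^2 - 5*k + 6) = (k - 3)*(k - 2)*(k - 2)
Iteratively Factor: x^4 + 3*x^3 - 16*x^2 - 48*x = (x + 4)*(x^3 - x^2 - 12*x) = (x - 4)*(x + 4)*(x^2 + 3*x) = (x - 4)*(x + 3)*(x + 4)*(x)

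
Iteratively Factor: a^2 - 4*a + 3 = (a - 3)*(a - 1)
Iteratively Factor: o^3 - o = (o - 1)*(o^2 + o) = o*(o - 1)*(o + 1)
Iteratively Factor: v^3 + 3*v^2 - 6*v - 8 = (v + 4)*(v^2 - v - 2) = (v + 1)*(v + 4)*(v - 2)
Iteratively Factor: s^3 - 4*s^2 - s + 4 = (s - 4)*(s^2 - 1) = (s - 4)*(s - 1)*(s + 1)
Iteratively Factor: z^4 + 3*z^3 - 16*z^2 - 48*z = (z + 3)*(z^3 - 16*z) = (z + 3)*(z + 4)*(z^2 - 4*z) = (z - 4)*(z + 3)*(z + 4)*(z)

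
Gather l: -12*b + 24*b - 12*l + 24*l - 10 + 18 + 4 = 12*b + 12*l + 12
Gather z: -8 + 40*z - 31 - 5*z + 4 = 35*z - 35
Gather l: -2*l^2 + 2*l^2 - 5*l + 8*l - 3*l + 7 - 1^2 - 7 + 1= 0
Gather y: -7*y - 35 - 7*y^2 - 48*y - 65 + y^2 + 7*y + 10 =-6*y^2 - 48*y - 90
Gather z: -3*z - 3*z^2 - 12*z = -3*z^2 - 15*z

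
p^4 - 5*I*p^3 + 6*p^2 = p^2*(p - 6*I)*(p + I)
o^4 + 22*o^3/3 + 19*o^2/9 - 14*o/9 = o*(o - 1/3)*(o + 2/3)*(o + 7)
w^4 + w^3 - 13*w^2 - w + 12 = (w - 3)*(w - 1)*(w + 1)*(w + 4)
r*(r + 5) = r^2 + 5*r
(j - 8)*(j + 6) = j^2 - 2*j - 48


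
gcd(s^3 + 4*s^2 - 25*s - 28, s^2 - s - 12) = s - 4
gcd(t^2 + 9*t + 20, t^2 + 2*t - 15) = t + 5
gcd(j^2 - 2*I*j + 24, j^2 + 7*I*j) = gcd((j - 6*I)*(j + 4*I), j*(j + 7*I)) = 1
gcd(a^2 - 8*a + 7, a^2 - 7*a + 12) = 1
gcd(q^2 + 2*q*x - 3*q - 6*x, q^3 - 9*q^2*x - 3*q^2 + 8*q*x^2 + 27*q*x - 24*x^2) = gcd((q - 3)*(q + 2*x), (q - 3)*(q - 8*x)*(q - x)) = q - 3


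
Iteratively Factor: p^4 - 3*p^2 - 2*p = (p)*(p^3 - 3*p - 2) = p*(p + 1)*(p^2 - p - 2) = p*(p - 2)*(p + 1)*(p + 1)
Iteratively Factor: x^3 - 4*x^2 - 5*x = (x)*(x^2 - 4*x - 5) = x*(x - 5)*(x + 1)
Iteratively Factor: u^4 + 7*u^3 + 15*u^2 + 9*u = (u)*(u^3 + 7*u^2 + 15*u + 9) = u*(u + 1)*(u^2 + 6*u + 9) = u*(u + 1)*(u + 3)*(u + 3)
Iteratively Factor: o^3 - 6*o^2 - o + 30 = (o + 2)*(o^2 - 8*o + 15) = (o - 3)*(o + 2)*(o - 5)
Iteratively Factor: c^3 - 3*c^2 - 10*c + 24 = (c - 2)*(c^2 - c - 12) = (c - 2)*(c + 3)*(c - 4)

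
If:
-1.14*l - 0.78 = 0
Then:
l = -0.68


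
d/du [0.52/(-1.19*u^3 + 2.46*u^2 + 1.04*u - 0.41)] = (1.8564*u^2 - 2.5584*u - 0.5408)/(1.19*u^3 - 2.46*u^2 - 1.04*u + 0.41)^2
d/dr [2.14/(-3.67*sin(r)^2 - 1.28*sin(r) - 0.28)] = (15.7076*sin(r) + 2.7392)*cos(r)/(3.67*sin(r)^2 + 1.28*sin(r) + 0.28)^2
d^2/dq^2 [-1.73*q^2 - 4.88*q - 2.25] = -3.46000000000000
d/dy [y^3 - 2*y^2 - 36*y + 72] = 3*y^2 - 4*y - 36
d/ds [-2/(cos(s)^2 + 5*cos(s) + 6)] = -2*(2*cos(s) + 5)*sin(s)/(cos(s)^2 + 5*cos(s) + 6)^2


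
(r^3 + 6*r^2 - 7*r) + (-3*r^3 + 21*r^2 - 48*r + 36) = -2*r^3 + 27*r^2 - 55*r + 36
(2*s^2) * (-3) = -6*s^2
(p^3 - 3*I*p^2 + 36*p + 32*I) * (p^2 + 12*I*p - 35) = p^5 + 9*I*p^4 + 37*p^3 + 569*I*p^2 - 1644*p - 1120*I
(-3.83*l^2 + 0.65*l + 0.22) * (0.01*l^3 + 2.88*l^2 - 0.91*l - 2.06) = -0.0383*l^5 - 11.0239*l^4 + 5.3595*l^3 + 7.9319*l^2 - 1.5392*l - 0.4532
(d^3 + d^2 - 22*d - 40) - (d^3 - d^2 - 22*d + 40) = 2*d^2 - 80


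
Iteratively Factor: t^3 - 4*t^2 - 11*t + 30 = (t + 3)*(t^2 - 7*t + 10) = (t - 2)*(t + 3)*(t - 5)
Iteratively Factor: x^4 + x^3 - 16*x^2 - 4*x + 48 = (x - 3)*(x^3 + 4*x^2 - 4*x - 16) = (x - 3)*(x + 4)*(x^2 - 4) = (x - 3)*(x - 2)*(x + 4)*(x + 2)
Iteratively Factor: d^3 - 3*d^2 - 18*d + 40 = (d - 2)*(d^2 - d - 20) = (d - 2)*(d + 4)*(d - 5)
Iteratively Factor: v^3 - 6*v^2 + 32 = (v + 2)*(v^2 - 8*v + 16) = (v - 4)*(v + 2)*(v - 4)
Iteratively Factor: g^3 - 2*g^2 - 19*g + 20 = (g - 1)*(g^2 - g - 20) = (g - 5)*(g - 1)*(g + 4)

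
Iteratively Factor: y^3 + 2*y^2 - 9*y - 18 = (y + 2)*(y^2 - 9) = (y + 2)*(y + 3)*(y - 3)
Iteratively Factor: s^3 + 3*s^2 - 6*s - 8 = (s - 2)*(s^2 + 5*s + 4) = (s - 2)*(s + 4)*(s + 1)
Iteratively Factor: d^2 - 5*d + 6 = (d - 2)*(d - 3)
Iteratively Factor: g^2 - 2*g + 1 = (g - 1)*(g - 1)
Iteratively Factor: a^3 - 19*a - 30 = (a - 5)*(a^2 + 5*a + 6) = (a - 5)*(a + 2)*(a + 3)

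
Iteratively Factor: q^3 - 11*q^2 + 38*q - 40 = (q - 5)*(q^2 - 6*q + 8) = (q - 5)*(q - 2)*(q - 4)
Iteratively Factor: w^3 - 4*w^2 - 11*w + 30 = (w + 3)*(w^2 - 7*w + 10) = (w - 5)*(w + 3)*(w - 2)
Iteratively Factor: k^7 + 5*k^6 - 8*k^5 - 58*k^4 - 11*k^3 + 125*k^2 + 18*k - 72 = (k + 1)*(k^6 + 4*k^5 - 12*k^4 - 46*k^3 + 35*k^2 + 90*k - 72) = (k + 1)*(k + 3)*(k^5 + k^4 - 15*k^3 - k^2 + 38*k - 24) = (k - 3)*(k + 1)*(k + 3)*(k^4 + 4*k^3 - 3*k^2 - 10*k + 8) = (k - 3)*(k + 1)*(k + 3)*(k + 4)*(k^3 - 3*k + 2) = (k - 3)*(k + 1)*(k + 2)*(k + 3)*(k + 4)*(k^2 - 2*k + 1) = (k - 3)*(k - 1)*(k + 1)*(k + 2)*(k + 3)*(k + 4)*(k - 1)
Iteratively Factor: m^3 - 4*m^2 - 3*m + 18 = (m - 3)*(m^2 - m - 6) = (m - 3)^2*(m + 2)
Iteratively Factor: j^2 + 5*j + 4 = (j + 4)*(j + 1)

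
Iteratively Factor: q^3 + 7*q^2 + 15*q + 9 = (q + 3)*(q^2 + 4*q + 3) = (q + 3)^2*(q + 1)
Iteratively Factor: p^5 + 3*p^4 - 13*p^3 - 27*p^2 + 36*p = (p)*(p^4 + 3*p^3 - 13*p^2 - 27*p + 36) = p*(p - 1)*(p^3 + 4*p^2 - 9*p - 36) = p*(p - 1)*(p + 4)*(p^2 - 9) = p*(p - 3)*(p - 1)*(p + 4)*(p + 3)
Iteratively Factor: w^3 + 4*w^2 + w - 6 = (w + 2)*(w^2 + 2*w - 3) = (w - 1)*(w + 2)*(w + 3)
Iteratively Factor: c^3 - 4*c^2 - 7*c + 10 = (c - 1)*(c^2 - 3*c - 10) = (c - 1)*(c + 2)*(c - 5)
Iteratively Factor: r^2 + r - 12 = (r + 4)*(r - 3)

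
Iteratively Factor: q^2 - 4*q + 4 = (q - 2)*(q - 2)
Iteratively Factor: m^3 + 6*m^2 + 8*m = (m)*(m^2 + 6*m + 8) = m*(m + 2)*(m + 4)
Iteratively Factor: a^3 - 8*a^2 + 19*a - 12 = (a - 4)*(a^2 - 4*a + 3) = (a - 4)*(a - 1)*(a - 3)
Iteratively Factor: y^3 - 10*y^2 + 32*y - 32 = (y - 2)*(y^2 - 8*y + 16) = (y - 4)*(y - 2)*(y - 4)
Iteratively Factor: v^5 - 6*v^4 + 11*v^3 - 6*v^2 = (v - 3)*(v^4 - 3*v^3 + 2*v^2) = v*(v - 3)*(v^3 - 3*v^2 + 2*v) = v*(v - 3)*(v - 2)*(v^2 - v) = v^2*(v - 3)*(v - 2)*(v - 1)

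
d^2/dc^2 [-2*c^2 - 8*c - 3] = -4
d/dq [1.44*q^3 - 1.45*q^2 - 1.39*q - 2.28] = 4.32*q^2 - 2.9*q - 1.39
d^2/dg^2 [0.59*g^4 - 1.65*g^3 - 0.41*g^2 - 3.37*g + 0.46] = 7.08*g^2 - 9.9*g - 0.82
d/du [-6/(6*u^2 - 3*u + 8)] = 18*(4*u - 1)/(6*u^2 - 3*u + 8)^2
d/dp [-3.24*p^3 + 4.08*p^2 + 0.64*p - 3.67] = -9.72*p^2 + 8.16*p + 0.64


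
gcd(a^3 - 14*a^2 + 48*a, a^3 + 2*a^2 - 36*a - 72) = a - 6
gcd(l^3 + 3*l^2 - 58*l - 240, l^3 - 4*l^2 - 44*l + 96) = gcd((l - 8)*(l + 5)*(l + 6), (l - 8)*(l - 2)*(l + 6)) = l^2 - 2*l - 48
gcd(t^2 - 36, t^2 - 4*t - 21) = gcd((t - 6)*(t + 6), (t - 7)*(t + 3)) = 1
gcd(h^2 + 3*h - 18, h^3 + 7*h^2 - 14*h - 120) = h + 6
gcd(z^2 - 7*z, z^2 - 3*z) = z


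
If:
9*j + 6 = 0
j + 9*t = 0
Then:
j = -2/3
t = 2/27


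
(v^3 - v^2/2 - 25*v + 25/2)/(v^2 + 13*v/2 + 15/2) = (2*v^2 - 11*v + 5)/(2*v + 3)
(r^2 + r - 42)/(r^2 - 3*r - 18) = (r + 7)/(r + 3)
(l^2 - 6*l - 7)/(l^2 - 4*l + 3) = (l^2 - 6*l - 7)/(l^2 - 4*l + 3)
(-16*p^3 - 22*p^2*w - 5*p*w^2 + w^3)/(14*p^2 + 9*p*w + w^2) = (-8*p^2 - 7*p*w + w^2)/(7*p + w)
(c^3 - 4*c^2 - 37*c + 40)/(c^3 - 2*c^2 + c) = (c^2 - 3*c - 40)/(c*(c - 1))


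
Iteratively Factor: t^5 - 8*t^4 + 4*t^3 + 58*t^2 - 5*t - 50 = (t + 2)*(t^4 - 10*t^3 + 24*t^2 + 10*t - 25) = (t + 1)*(t + 2)*(t^3 - 11*t^2 + 35*t - 25) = (t - 5)*(t + 1)*(t + 2)*(t^2 - 6*t + 5) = (t - 5)^2*(t + 1)*(t + 2)*(t - 1)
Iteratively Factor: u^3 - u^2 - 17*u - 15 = (u + 1)*(u^2 - 2*u - 15) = (u + 1)*(u + 3)*(u - 5)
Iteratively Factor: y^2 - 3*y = (y - 3)*(y)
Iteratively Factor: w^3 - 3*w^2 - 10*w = (w - 5)*(w^2 + 2*w) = (w - 5)*(w + 2)*(w)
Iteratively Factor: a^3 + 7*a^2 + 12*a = (a + 4)*(a^2 + 3*a) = (a + 3)*(a + 4)*(a)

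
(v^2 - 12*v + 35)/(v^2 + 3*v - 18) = (v^2 - 12*v + 35)/(v^2 + 3*v - 18)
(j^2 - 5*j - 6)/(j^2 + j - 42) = (j + 1)/(j + 7)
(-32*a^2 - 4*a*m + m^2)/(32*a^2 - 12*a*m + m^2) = (-4*a - m)/(4*a - m)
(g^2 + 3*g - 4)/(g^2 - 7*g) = (g^2 + 3*g - 4)/(g*(g - 7))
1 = 1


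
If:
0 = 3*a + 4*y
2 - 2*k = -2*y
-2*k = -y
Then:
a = 8/3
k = -1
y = -2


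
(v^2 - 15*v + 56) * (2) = 2*v^2 - 30*v + 112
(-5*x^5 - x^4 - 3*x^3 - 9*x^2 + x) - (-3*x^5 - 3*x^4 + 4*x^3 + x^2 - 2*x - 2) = -2*x^5 + 2*x^4 - 7*x^3 - 10*x^2 + 3*x + 2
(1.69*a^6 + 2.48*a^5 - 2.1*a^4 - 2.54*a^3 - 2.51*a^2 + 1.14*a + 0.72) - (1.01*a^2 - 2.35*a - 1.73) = 1.69*a^6 + 2.48*a^5 - 2.1*a^4 - 2.54*a^3 - 3.52*a^2 + 3.49*a + 2.45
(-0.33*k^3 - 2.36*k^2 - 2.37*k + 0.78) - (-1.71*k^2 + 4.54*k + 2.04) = -0.33*k^3 - 0.65*k^2 - 6.91*k - 1.26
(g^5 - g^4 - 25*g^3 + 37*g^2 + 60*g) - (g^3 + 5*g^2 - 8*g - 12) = g^5 - g^4 - 26*g^3 + 32*g^2 + 68*g + 12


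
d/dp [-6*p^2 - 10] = -12*p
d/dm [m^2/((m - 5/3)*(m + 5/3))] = -450*m/(81*m^4 - 450*m^2 + 625)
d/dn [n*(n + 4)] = 2*n + 4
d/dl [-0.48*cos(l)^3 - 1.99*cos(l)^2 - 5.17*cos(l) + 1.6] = (1.44*cos(l)^2 + 3.98*cos(l) + 5.17)*sin(l)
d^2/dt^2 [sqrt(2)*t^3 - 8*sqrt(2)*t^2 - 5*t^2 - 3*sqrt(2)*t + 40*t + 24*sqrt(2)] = 6*sqrt(2)*t - 16*sqrt(2) - 10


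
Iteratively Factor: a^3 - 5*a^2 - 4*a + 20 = (a - 5)*(a^2 - 4) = (a - 5)*(a + 2)*(a - 2)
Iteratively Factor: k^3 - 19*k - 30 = (k + 2)*(k^2 - 2*k - 15) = (k - 5)*(k + 2)*(k + 3)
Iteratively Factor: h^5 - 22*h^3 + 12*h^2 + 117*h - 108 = (h + 3)*(h^4 - 3*h^3 - 13*h^2 + 51*h - 36) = (h - 3)*(h + 3)*(h^3 - 13*h + 12) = (h - 3)*(h - 1)*(h + 3)*(h^2 + h - 12) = (h - 3)*(h - 1)*(h + 3)*(h + 4)*(h - 3)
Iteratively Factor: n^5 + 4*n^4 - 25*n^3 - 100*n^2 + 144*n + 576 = (n + 4)*(n^4 - 25*n^2 + 144) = (n + 3)*(n + 4)*(n^3 - 3*n^2 - 16*n + 48) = (n - 3)*(n + 3)*(n + 4)*(n^2 - 16) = (n - 3)*(n + 3)*(n + 4)^2*(n - 4)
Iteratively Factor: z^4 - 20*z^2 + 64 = (z + 4)*(z^3 - 4*z^2 - 4*z + 16) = (z - 2)*(z + 4)*(z^2 - 2*z - 8) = (z - 4)*(z - 2)*(z + 4)*(z + 2)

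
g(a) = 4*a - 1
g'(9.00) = 4.00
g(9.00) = 35.00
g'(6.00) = 4.00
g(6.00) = 23.00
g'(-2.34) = 4.00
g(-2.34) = -10.36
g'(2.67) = 4.00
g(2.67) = 9.68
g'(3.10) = 4.00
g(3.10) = 11.40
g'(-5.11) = 4.00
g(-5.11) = -21.44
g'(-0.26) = 4.00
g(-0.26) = -2.04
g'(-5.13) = 4.00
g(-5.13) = -21.52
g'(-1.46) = 4.00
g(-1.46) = -6.84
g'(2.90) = 4.00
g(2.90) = 10.60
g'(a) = 4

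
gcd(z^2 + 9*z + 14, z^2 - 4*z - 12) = z + 2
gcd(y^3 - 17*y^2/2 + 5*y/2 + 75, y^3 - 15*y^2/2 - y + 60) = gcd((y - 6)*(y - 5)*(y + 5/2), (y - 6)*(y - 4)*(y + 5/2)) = y^2 - 7*y/2 - 15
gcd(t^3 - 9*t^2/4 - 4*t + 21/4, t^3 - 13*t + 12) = t^2 - 4*t + 3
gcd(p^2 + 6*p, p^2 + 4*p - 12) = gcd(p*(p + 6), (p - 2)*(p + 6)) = p + 6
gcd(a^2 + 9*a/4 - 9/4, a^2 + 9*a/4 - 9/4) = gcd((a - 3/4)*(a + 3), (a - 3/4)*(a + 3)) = a^2 + 9*a/4 - 9/4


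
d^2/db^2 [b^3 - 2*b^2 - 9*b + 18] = 6*b - 4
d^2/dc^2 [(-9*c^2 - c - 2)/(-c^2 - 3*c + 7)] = 26*(-2*c^3 + 15*c^2 + 3*c + 38)/(c^6 + 9*c^5 + 6*c^4 - 99*c^3 - 42*c^2 + 441*c - 343)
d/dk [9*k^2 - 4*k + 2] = 18*k - 4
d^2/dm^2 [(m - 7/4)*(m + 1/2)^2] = 6*m - 3/2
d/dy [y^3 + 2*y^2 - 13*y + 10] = 3*y^2 + 4*y - 13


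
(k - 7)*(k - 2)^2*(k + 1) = k^4 - 10*k^3 + 21*k^2 + 4*k - 28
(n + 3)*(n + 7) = n^2 + 10*n + 21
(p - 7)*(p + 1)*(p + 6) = p^3 - 43*p - 42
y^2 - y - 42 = (y - 7)*(y + 6)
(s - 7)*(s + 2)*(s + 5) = s^3 - 39*s - 70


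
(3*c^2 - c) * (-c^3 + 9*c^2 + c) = -3*c^5 + 28*c^4 - 6*c^3 - c^2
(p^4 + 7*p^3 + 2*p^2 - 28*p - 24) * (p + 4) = p^5 + 11*p^4 + 30*p^3 - 20*p^2 - 136*p - 96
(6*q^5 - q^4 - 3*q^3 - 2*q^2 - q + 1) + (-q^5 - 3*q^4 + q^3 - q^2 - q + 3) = 5*q^5 - 4*q^4 - 2*q^3 - 3*q^2 - 2*q + 4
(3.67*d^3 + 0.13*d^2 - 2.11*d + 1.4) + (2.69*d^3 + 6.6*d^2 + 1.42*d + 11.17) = 6.36*d^3 + 6.73*d^2 - 0.69*d + 12.57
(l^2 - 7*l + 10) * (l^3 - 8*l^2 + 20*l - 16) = l^5 - 15*l^4 + 86*l^3 - 236*l^2 + 312*l - 160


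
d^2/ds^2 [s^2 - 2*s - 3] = 2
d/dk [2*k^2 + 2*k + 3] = 4*k + 2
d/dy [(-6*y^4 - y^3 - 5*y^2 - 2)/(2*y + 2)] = (-9*y^4 - 13*y^3 - 4*y^2 - 5*y + 1)/(y^2 + 2*y + 1)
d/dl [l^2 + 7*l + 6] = 2*l + 7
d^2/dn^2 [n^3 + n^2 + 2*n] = 6*n + 2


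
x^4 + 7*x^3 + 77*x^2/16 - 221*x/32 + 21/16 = (x - 1/2)*(x - 1/4)*(x + 7/4)*(x + 6)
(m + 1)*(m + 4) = m^2 + 5*m + 4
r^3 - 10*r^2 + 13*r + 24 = (r - 8)*(r - 3)*(r + 1)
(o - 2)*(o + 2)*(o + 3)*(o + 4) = o^4 + 7*o^3 + 8*o^2 - 28*o - 48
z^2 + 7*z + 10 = (z + 2)*(z + 5)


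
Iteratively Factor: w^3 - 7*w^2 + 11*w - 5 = (w - 1)*(w^2 - 6*w + 5) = (w - 5)*(w - 1)*(w - 1)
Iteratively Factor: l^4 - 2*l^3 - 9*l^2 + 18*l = (l + 3)*(l^3 - 5*l^2 + 6*l) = (l - 2)*(l + 3)*(l^2 - 3*l) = l*(l - 2)*(l + 3)*(l - 3)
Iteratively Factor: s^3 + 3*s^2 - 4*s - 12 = (s - 2)*(s^2 + 5*s + 6) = (s - 2)*(s + 3)*(s + 2)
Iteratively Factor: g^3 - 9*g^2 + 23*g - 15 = (g - 1)*(g^2 - 8*g + 15) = (g - 5)*(g - 1)*(g - 3)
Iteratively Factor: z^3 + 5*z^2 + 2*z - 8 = (z - 1)*(z^2 + 6*z + 8) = (z - 1)*(z + 4)*(z + 2)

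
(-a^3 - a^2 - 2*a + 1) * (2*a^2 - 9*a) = -2*a^5 + 7*a^4 + 5*a^3 + 20*a^2 - 9*a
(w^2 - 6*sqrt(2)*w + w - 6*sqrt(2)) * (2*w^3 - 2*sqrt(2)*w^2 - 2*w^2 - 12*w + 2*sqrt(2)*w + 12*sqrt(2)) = 2*w^5 - 14*sqrt(2)*w^4 + 10*w^3 - 12*w^2 + 98*sqrt(2)*w^2 - 168*w + 84*sqrt(2)*w - 144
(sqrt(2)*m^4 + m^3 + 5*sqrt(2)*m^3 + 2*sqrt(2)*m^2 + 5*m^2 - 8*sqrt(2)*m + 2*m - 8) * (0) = 0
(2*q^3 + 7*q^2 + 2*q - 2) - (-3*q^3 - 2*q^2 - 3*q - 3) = 5*q^3 + 9*q^2 + 5*q + 1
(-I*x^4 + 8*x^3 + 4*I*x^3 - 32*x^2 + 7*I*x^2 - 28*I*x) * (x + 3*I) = -I*x^5 + 11*x^4 + 4*I*x^4 - 44*x^3 + 31*I*x^3 - 21*x^2 - 124*I*x^2 + 84*x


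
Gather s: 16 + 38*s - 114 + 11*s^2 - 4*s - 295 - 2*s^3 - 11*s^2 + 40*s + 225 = -2*s^3 + 74*s - 168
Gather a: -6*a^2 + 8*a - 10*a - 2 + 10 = -6*a^2 - 2*a + 8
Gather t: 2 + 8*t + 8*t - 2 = 16*t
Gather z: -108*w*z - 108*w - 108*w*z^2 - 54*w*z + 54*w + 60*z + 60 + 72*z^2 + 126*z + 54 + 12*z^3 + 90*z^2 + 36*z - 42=-54*w + 12*z^3 + z^2*(162 - 108*w) + z*(222 - 162*w) + 72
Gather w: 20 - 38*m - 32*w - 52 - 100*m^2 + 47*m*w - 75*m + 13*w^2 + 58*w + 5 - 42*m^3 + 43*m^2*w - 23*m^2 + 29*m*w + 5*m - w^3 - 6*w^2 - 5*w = -42*m^3 - 123*m^2 - 108*m - w^3 + 7*w^2 + w*(43*m^2 + 76*m + 21) - 27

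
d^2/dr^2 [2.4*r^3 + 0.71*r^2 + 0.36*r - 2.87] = 14.4*r + 1.42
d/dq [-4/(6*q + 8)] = 6/(3*q + 4)^2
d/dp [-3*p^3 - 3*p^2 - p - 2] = -9*p^2 - 6*p - 1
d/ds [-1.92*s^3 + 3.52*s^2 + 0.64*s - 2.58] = -5.76*s^2 + 7.04*s + 0.64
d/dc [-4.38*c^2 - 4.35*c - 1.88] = -8.76*c - 4.35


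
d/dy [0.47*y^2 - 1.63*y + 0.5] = 0.94*y - 1.63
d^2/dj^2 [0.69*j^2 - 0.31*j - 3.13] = 1.38000000000000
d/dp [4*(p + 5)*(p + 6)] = 8*p + 44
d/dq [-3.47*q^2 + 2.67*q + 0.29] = 2.67 - 6.94*q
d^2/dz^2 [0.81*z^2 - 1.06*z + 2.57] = 1.62000000000000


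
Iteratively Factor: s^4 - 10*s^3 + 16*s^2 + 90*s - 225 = (s - 5)*(s^3 - 5*s^2 - 9*s + 45) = (s - 5)*(s + 3)*(s^2 - 8*s + 15) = (s - 5)^2*(s + 3)*(s - 3)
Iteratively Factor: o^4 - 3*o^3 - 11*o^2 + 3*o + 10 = (o + 1)*(o^3 - 4*o^2 - 7*o + 10) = (o + 1)*(o + 2)*(o^2 - 6*o + 5) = (o - 1)*(o + 1)*(o + 2)*(o - 5)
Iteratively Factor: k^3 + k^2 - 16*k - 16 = (k + 1)*(k^2 - 16) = (k - 4)*(k + 1)*(k + 4)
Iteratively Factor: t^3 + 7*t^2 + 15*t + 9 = (t + 1)*(t^2 + 6*t + 9) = (t + 1)*(t + 3)*(t + 3)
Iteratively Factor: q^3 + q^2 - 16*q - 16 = (q + 4)*(q^2 - 3*q - 4) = (q + 1)*(q + 4)*(q - 4)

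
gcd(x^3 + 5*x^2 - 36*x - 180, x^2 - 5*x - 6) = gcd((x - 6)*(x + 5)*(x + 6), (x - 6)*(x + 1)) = x - 6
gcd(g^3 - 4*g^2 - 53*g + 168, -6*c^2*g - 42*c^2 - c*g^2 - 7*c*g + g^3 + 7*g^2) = g + 7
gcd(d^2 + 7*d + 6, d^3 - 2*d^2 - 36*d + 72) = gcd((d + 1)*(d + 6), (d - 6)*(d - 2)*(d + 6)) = d + 6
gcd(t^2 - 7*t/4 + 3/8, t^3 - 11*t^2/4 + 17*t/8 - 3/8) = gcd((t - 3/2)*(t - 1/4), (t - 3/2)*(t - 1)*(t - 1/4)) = t^2 - 7*t/4 + 3/8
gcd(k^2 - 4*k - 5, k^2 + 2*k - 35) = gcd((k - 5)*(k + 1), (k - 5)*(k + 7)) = k - 5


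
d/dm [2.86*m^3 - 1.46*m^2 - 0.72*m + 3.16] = 8.58*m^2 - 2.92*m - 0.72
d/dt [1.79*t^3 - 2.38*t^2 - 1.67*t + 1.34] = 5.37*t^2 - 4.76*t - 1.67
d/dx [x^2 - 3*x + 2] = 2*x - 3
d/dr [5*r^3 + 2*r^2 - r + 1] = 15*r^2 + 4*r - 1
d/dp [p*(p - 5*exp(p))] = -p*(5*exp(p) - 1) + p - 5*exp(p)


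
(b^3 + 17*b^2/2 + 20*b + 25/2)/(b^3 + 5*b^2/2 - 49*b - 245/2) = (b^2 + 6*b + 5)/(b^2 - 49)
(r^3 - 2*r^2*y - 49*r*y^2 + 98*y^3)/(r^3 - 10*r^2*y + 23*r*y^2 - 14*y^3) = (-r - 7*y)/(-r + y)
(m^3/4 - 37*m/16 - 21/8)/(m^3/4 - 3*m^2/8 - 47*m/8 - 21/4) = (-4*m^3 + 37*m + 42)/(2*(-2*m^3 + 3*m^2 + 47*m + 42))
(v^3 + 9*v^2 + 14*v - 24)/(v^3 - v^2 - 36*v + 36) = (v + 4)/(v - 6)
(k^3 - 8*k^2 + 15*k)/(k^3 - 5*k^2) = (k - 3)/k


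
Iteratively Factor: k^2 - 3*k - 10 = (k + 2)*(k - 5)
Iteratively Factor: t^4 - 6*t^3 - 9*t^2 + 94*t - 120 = (t - 5)*(t^3 - t^2 - 14*t + 24) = (t - 5)*(t - 3)*(t^2 + 2*t - 8) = (t - 5)*(t - 3)*(t + 4)*(t - 2)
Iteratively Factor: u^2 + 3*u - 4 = (u + 4)*(u - 1)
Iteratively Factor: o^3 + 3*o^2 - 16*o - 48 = (o + 4)*(o^2 - o - 12) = (o + 3)*(o + 4)*(o - 4)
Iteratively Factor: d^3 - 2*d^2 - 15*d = (d + 3)*(d^2 - 5*d) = d*(d + 3)*(d - 5)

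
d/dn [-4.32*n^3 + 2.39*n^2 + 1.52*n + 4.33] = -12.96*n^2 + 4.78*n + 1.52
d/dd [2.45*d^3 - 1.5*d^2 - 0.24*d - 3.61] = 7.35*d^2 - 3.0*d - 0.24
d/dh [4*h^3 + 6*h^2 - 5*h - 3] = 12*h^2 + 12*h - 5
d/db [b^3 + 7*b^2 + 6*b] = 3*b^2 + 14*b + 6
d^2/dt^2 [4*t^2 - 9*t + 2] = 8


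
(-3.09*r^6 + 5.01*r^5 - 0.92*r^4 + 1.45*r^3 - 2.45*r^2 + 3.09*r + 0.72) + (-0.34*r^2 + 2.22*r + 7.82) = -3.09*r^6 + 5.01*r^5 - 0.92*r^4 + 1.45*r^3 - 2.79*r^2 + 5.31*r + 8.54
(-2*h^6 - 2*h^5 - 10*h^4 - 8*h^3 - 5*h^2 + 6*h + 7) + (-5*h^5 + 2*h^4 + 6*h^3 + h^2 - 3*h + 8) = -2*h^6 - 7*h^5 - 8*h^4 - 2*h^3 - 4*h^2 + 3*h + 15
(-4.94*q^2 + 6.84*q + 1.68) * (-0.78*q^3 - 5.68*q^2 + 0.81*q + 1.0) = 3.8532*q^5 + 22.724*q^4 - 44.163*q^3 - 8.942*q^2 + 8.2008*q + 1.68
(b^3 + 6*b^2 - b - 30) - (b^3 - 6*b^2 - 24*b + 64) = 12*b^2 + 23*b - 94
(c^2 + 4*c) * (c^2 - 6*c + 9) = c^4 - 2*c^3 - 15*c^2 + 36*c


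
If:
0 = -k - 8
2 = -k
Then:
No Solution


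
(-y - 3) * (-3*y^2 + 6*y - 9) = 3*y^3 + 3*y^2 - 9*y + 27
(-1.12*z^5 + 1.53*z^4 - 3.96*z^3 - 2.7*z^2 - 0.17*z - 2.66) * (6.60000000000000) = -7.392*z^5 + 10.098*z^4 - 26.136*z^3 - 17.82*z^2 - 1.122*z - 17.556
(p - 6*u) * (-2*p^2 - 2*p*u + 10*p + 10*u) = -2*p^3 + 10*p^2*u + 10*p^2 + 12*p*u^2 - 50*p*u - 60*u^2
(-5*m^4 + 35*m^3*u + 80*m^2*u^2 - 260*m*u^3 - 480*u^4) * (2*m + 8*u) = -10*m^5 + 30*m^4*u + 440*m^3*u^2 + 120*m^2*u^3 - 3040*m*u^4 - 3840*u^5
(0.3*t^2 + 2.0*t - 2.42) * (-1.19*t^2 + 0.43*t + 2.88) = -0.357*t^4 - 2.251*t^3 + 4.6038*t^2 + 4.7194*t - 6.9696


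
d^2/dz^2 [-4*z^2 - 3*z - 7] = -8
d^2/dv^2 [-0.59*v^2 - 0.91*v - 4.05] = -1.18000000000000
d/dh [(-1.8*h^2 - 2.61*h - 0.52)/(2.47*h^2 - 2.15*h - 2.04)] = (10.3167*h^2 + 9.9128*h + 4.2064)/(6.1009*h^4 - 10.621*h^3 - 5.4551*h^2 + 8.772*h + 4.1616)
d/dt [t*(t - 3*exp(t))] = -t*(3*exp(t) - 1) + t - 3*exp(t)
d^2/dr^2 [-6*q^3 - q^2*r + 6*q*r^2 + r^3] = 12*q + 6*r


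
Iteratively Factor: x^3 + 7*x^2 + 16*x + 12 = (x + 2)*(x^2 + 5*x + 6) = (x + 2)^2*(x + 3)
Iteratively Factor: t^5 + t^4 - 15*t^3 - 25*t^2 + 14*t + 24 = (t + 2)*(t^4 - t^3 - 13*t^2 + t + 12) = (t - 1)*(t + 2)*(t^3 - 13*t - 12) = (t - 1)*(t + 1)*(t + 2)*(t^2 - t - 12) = (t - 1)*(t + 1)*(t + 2)*(t + 3)*(t - 4)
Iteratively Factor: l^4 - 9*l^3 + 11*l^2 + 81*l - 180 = (l - 3)*(l^3 - 6*l^2 - 7*l + 60) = (l - 5)*(l - 3)*(l^2 - l - 12) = (l - 5)*(l - 4)*(l - 3)*(l + 3)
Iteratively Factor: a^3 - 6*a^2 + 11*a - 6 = (a - 3)*(a^2 - 3*a + 2) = (a - 3)*(a - 1)*(a - 2)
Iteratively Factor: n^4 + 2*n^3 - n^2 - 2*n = (n)*(n^3 + 2*n^2 - n - 2) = n*(n + 1)*(n^2 + n - 2) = n*(n + 1)*(n + 2)*(n - 1)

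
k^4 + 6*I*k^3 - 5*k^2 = k^2*(k + I)*(k + 5*I)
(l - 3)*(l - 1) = l^2 - 4*l + 3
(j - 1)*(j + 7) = j^2 + 6*j - 7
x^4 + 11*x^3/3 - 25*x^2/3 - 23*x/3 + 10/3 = (x - 2)*(x - 1/3)*(x + 1)*(x + 5)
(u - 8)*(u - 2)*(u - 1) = u^3 - 11*u^2 + 26*u - 16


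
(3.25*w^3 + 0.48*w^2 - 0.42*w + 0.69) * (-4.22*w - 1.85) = -13.715*w^4 - 8.0381*w^3 + 0.8844*w^2 - 2.1348*w - 1.2765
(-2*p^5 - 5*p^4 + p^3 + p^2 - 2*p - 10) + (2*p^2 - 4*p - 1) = -2*p^5 - 5*p^4 + p^3 + 3*p^2 - 6*p - 11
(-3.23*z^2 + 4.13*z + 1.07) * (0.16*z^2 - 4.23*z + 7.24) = -0.5168*z^4 + 14.3237*z^3 - 40.6839*z^2 + 25.3751*z + 7.7468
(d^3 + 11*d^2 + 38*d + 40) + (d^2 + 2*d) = d^3 + 12*d^2 + 40*d + 40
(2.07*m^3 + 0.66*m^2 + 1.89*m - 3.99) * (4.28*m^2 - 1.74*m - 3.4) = 8.8596*m^5 - 0.777*m^4 - 0.0971999999999995*m^3 - 22.6098*m^2 + 0.516600000000001*m + 13.566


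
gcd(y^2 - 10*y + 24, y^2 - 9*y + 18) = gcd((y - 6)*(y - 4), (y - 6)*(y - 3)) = y - 6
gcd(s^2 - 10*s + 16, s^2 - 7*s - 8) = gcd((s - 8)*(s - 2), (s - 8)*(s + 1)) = s - 8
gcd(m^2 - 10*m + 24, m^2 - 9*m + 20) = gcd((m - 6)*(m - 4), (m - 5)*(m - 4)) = m - 4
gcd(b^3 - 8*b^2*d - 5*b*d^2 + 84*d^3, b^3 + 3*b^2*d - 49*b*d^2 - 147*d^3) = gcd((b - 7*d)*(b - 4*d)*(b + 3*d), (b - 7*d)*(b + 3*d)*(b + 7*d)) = b^2 - 4*b*d - 21*d^2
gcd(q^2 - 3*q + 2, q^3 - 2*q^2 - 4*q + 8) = q - 2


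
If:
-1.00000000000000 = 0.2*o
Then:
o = -5.00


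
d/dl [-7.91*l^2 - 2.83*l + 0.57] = -15.82*l - 2.83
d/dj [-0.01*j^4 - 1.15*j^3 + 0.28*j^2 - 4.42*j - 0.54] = -0.04*j^3 - 3.45*j^2 + 0.56*j - 4.42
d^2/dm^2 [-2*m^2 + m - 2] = -4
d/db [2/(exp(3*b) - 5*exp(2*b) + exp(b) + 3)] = (-6*exp(2*b) + 20*exp(b) - 2)*exp(b)/(exp(3*b) - 5*exp(2*b) + exp(b) + 3)^2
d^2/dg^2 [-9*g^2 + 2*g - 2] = -18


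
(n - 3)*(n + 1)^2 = n^3 - n^2 - 5*n - 3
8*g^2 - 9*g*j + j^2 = (-8*g + j)*(-g + j)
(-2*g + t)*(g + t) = -2*g^2 - g*t + t^2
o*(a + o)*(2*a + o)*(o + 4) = 2*a^2*o^2 + 8*a^2*o + 3*a*o^3 + 12*a*o^2 + o^4 + 4*o^3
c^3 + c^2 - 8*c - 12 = (c - 3)*(c + 2)^2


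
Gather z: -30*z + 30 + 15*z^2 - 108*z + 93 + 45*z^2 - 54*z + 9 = 60*z^2 - 192*z + 132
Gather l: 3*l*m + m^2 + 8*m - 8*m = 3*l*m + m^2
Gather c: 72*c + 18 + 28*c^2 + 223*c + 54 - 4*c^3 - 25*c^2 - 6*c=-4*c^3 + 3*c^2 + 289*c + 72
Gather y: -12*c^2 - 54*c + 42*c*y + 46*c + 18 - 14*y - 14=-12*c^2 - 8*c + y*(42*c - 14) + 4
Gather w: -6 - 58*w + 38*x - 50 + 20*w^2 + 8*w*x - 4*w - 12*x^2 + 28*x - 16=20*w^2 + w*(8*x - 62) - 12*x^2 + 66*x - 72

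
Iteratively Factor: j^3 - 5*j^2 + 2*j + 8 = (j + 1)*(j^2 - 6*j + 8) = (j - 4)*(j + 1)*(j - 2)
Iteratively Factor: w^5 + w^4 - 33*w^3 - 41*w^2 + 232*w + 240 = (w - 5)*(w^4 + 6*w^3 - 3*w^2 - 56*w - 48) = (w - 5)*(w + 1)*(w^3 + 5*w^2 - 8*w - 48) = (w - 5)*(w - 3)*(w + 1)*(w^2 + 8*w + 16) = (w - 5)*(w - 3)*(w + 1)*(w + 4)*(w + 4)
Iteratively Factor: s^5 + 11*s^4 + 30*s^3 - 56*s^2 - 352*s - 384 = (s - 3)*(s^4 + 14*s^3 + 72*s^2 + 160*s + 128) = (s - 3)*(s + 4)*(s^3 + 10*s^2 + 32*s + 32) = (s - 3)*(s + 2)*(s + 4)*(s^2 + 8*s + 16) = (s - 3)*(s + 2)*(s + 4)^2*(s + 4)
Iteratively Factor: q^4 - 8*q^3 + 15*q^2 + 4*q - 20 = (q - 2)*(q^3 - 6*q^2 + 3*q + 10) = (q - 5)*(q - 2)*(q^2 - q - 2) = (q - 5)*(q - 2)^2*(q + 1)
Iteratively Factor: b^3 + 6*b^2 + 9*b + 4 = (b + 1)*(b^2 + 5*b + 4) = (b + 1)*(b + 4)*(b + 1)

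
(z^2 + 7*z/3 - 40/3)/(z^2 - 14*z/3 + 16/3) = (z + 5)/(z - 2)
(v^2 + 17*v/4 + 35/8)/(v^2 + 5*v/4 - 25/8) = (4*v + 7)/(4*v - 5)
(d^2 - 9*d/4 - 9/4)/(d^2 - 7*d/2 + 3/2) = (4*d + 3)/(2*(2*d - 1))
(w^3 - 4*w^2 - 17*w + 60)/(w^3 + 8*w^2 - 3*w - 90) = (w^2 - w - 20)/(w^2 + 11*w + 30)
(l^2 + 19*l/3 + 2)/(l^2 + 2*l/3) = (3*l^2 + 19*l + 6)/(l*(3*l + 2))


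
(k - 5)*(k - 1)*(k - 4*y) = k^3 - 4*k^2*y - 6*k^2 + 24*k*y + 5*k - 20*y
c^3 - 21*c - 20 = (c - 5)*(c + 1)*(c + 4)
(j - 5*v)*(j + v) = j^2 - 4*j*v - 5*v^2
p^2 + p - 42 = (p - 6)*(p + 7)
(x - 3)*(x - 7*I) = x^2 - 3*x - 7*I*x + 21*I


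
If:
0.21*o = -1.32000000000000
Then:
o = -6.29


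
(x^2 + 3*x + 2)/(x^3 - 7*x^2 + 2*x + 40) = (x + 1)/(x^2 - 9*x + 20)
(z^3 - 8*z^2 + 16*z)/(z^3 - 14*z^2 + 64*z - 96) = z/(z - 6)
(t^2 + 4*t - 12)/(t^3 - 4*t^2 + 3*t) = (t^2 + 4*t - 12)/(t*(t^2 - 4*t + 3))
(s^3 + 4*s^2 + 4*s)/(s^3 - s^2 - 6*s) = (s + 2)/(s - 3)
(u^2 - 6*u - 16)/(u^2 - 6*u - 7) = (-u^2 + 6*u + 16)/(-u^2 + 6*u + 7)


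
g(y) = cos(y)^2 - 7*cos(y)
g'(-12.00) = 2.85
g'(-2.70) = -3.76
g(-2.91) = 7.76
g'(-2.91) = -2.05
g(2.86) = 7.65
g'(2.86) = 2.48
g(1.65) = 0.56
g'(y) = -2*sin(y)*cos(y) + 7*sin(y)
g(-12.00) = -5.19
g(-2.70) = 7.15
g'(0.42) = 2.11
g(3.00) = 7.91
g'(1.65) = 7.14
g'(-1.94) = -7.20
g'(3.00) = 1.27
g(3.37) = 7.77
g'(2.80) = 2.98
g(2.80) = 7.48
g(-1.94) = 2.66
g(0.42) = -5.56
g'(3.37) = -2.03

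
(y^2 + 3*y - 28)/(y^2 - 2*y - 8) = (y + 7)/(y + 2)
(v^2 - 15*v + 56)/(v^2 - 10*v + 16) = (v - 7)/(v - 2)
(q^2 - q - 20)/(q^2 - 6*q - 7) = (-q^2 + q + 20)/(-q^2 + 6*q + 7)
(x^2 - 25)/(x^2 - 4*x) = (x^2 - 25)/(x*(x - 4))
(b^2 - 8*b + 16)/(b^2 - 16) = (b - 4)/(b + 4)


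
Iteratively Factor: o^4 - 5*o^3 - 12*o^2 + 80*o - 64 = (o + 4)*(o^3 - 9*o^2 + 24*o - 16) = (o - 1)*(o + 4)*(o^2 - 8*o + 16) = (o - 4)*(o - 1)*(o + 4)*(o - 4)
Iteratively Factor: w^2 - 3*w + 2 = (w - 2)*(w - 1)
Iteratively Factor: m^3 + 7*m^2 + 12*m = (m + 4)*(m^2 + 3*m) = m*(m + 4)*(m + 3)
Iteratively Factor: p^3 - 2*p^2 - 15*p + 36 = (p - 3)*(p^2 + p - 12) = (p - 3)^2*(p + 4)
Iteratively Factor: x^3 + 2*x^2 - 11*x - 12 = (x + 4)*(x^2 - 2*x - 3) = (x - 3)*(x + 4)*(x + 1)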